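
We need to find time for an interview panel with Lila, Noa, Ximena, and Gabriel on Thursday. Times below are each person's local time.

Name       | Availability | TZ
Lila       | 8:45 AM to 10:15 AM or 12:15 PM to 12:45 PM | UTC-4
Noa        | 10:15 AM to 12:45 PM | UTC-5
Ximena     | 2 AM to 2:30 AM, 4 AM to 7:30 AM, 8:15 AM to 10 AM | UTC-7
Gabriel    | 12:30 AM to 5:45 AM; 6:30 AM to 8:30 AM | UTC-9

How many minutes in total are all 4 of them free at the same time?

30

Lila in UTC: 12:45-14:15, 16:15-16:45 (add 4h to convert from UTC-4).
Noa in UTC: 15:15-17:45 (add 5h to convert from UTC-5).
Ximena in UTC: 09:00-09:30, 11:00-14:30, 15:15-17:00 (add 7h to convert from UTC-7).
Gabriel in UTC: 09:30-14:45, 15:30-17:30 (add 9h to convert from UTC-9).
Lila ∩ Noa: 16:15-16:45.
Lila ∩ Noa ∩ Ximena: 16:15-16:45.
Lila ∩ Noa ∩ Ximena ∩ Gabriel: 16:15-16:45.
So the common availability across everyone is 16:15-16:45.
That's a single block of 30 minutes.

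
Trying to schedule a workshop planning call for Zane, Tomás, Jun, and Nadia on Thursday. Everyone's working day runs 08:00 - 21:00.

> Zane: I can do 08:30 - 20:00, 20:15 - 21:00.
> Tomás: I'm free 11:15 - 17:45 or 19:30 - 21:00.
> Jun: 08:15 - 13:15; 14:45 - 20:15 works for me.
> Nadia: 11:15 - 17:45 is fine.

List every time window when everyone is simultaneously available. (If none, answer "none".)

Zane ∩ Tomás: 11:15-17:45, 19:30-20:00, 20:15-21:00.
Zane ∩ Tomás ∩ Jun: 11:15-13:15, 14:45-17:45, 19:30-20:00.
Zane ∩ Tomás ∩ Jun ∩ Nadia: 11:15-13:15, 14:45-17:45.
So the common availability across everyone is 11:15-13:15, 14:45-17:45.

11:15-13:15, 14:45-17:45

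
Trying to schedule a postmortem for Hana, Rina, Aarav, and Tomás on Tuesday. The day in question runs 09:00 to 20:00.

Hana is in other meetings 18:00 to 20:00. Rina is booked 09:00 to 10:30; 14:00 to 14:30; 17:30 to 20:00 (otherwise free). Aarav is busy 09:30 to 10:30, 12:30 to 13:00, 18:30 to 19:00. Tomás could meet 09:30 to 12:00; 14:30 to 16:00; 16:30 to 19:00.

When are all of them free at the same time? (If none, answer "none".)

Hana free: 09:00-18:00 (invert busy blocks within the working day).
Rina free: 10:30-14:00, 14:30-17:30 (invert busy blocks within the working day).
Aarav free: 09:00-09:30, 10:30-12:30, 13:00-18:30, 19:00-20:00 (invert busy blocks within the working day).
Tomás free: 09:30-12:00, 14:30-16:00, 16:30-19:00.
Hana ∩ Rina: 10:30-14:00, 14:30-17:30.
Hana ∩ Rina ∩ Aarav: 10:30-12:30, 13:00-14:00, 14:30-17:30.
Hana ∩ Rina ∩ Aarav ∩ Tomás: 10:30-12:00, 14:30-16:00, 16:30-17:30.

10:30-12:00, 14:30-16:00, 16:30-17:30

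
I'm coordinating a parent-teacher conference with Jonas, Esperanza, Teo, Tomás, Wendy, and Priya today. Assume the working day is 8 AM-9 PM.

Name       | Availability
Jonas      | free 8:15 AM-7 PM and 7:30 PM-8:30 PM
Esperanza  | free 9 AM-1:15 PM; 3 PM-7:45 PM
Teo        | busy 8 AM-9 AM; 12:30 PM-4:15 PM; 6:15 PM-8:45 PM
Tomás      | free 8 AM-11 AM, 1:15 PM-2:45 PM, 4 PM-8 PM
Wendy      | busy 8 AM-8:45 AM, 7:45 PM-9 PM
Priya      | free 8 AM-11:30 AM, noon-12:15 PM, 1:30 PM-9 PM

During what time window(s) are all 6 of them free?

09:00-11:00, 16:15-18:15

Jonas free: 08:15-19:00, 19:30-20:30.
Esperanza free: 09:00-13:15, 15:00-19:45.
Teo free: 09:00-12:30, 16:15-18:15, 20:45-21:00 (invert busy blocks within the working day).
Tomás free: 08:00-11:00, 13:15-14:45, 16:00-20:00.
Wendy free: 08:45-19:45 (invert busy blocks within the working day).
Priya free: 08:00-11:30, 12:00-12:15, 13:30-21:00.
Jonas ∩ Esperanza: 09:00-13:15, 15:00-19:00, 19:30-19:45.
Jonas ∩ Esperanza ∩ Teo: 09:00-12:30, 16:15-18:15.
Jonas ∩ Esperanza ∩ Teo ∩ Tomás: 09:00-11:00, 16:15-18:15.
Jonas ∩ Esperanza ∩ Teo ∩ Tomás ∩ Wendy: 09:00-11:00, 16:15-18:15.
Jonas ∩ Esperanza ∩ Teo ∩ Tomás ∩ Wendy ∩ Priya: 09:00-11:00, 16:15-18:15.
So the common availability across everyone is 09:00-11:00, 16:15-18:15.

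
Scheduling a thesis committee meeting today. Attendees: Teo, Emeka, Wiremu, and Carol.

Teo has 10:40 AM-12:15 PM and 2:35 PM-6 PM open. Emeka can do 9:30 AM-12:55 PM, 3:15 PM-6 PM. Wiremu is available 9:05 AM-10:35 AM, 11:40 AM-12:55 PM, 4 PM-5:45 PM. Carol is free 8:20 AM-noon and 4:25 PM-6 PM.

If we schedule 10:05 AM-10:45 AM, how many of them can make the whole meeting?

Emeka and Carol can make the full 10:05-10:45 slot — that's 2.

2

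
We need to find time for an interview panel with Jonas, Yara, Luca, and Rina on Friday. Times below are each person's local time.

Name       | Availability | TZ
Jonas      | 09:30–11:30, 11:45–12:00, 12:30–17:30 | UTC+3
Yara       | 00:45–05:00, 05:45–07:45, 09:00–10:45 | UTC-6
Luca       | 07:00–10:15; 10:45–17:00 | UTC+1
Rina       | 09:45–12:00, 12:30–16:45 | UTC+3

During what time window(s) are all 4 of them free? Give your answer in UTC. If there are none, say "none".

Jonas in UTC: 06:30-08:30, 08:45-09:00, 09:30-14:30 (subtract 3h to convert from UTC+3).
Yara in UTC: 06:45-11:00, 11:45-13:45, 15:00-16:45 (add 6h to convert from UTC-6).
Luca in UTC: 06:00-09:15, 09:45-16:00 (subtract 1h to convert from UTC+1).
Rina in UTC: 06:45-09:00, 09:30-13:45 (subtract 3h to convert from UTC+3).
Jonas ∩ Yara: 06:45-08:30, 08:45-09:00, 09:30-11:00, 11:45-13:45.
Jonas ∩ Yara ∩ Luca: 06:45-08:30, 08:45-09:00, 09:45-11:00, 11:45-13:45.
Jonas ∩ Yara ∩ Luca ∩ Rina: 06:45-08:30, 08:45-09:00, 09:45-11:00, 11:45-13:45.

06:45-08:30, 08:45-09:00, 09:45-11:00, 11:45-13:45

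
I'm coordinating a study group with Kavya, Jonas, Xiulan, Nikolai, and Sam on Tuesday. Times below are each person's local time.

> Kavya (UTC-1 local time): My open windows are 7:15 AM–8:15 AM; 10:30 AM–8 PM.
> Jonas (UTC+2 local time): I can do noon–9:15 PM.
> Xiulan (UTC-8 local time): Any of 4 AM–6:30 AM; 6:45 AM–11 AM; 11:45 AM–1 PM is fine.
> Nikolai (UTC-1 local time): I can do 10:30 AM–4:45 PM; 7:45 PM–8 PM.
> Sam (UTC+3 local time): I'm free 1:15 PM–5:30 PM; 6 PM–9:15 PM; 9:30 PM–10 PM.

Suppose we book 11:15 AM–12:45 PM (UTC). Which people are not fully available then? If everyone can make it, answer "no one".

Kavya in UTC: 08:15-09:15, 11:30-21:00 (add 1h to convert from UTC-1).
Jonas in UTC: 10:00-19:15 (subtract 2h to convert from UTC+2).
Xiulan in UTC: 12:00-14:30, 14:45-19:00, 19:45-21:00 (add 8h to convert from UTC-8).
Nikolai in UTC: 11:30-17:45, 20:45-21:00 (add 1h to convert from UTC-1).
Sam in UTC: 10:15-14:30, 15:00-18:15, 18:30-19:00 (subtract 3h to convert from UTC+3).
Kavya: not fully free for 11:15-12:45. Jonas: free for 11:15-12:45. Xiulan: not fully free for 11:15-12:45. Nikolai: not fully free for 11:15-12:45. Sam: free for 11:15-12:45.

Kavya, Nikolai, Xiulan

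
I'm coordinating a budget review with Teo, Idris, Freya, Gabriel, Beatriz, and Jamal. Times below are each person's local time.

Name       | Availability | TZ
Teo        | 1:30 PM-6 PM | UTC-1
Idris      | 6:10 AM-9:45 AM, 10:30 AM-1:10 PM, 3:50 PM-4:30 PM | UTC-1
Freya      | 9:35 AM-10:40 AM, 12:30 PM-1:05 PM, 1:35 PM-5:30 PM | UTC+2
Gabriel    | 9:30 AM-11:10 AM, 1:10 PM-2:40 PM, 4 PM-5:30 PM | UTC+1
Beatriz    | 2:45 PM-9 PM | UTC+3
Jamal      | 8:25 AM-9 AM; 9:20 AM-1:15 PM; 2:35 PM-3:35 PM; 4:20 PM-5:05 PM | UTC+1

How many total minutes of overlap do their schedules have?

Teo in UTC: 14:30-19:00 (add 1h to convert from UTC-1).
Idris in UTC: 07:10-10:45, 11:30-14:10, 16:50-17:30 (add 1h to convert from UTC-1).
Freya in UTC: 07:35-08:40, 10:30-11:05, 11:35-15:30 (subtract 2h to convert from UTC+2).
Gabriel in UTC: 08:30-10:10, 12:10-13:40, 15:00-16:30 (subtract 1h to convert from UTC+1).
Beatriz in UTC: 11:45-18:00 (subtract 3h to convert from UTC+3).
Jamal in UTC: 07:25-08:00, 08:20-12:15, 13:35-14:35, 15:20-16:05 (subtract 1h to convert from UTC+1).
Teo ∩ Idris: 16:50-17:30.
Teo ∩ Idris ∩ Freya: ∅.
Teo ∩ Idris ∩ Freya ∩ Gabriel: ∅.
Teo ∩ Idris ∩ Freya ∩ Gabriel ∩ Beatriz: ∅.
Teo ∩ Idris ∩ Freya ∩ Gabriel ∩ Beatriz ∩ Jamal: ∅.
There is no time when everyone is free.
There is no common window, so the total is 0 minutes.

0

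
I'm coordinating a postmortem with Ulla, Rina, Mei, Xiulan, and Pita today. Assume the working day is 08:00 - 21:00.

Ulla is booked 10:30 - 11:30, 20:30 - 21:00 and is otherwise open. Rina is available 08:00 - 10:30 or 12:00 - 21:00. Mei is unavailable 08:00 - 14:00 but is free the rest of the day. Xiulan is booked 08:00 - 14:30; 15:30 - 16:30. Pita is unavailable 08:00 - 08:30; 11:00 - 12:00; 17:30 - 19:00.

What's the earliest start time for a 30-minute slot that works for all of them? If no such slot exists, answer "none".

14:30

Ulla free: 08:00-10:30, 11:30-20:30 (invert busy blocks within the working day).
Rina free: 08:00-10:30, 12:00-21:00.
Mei free: 14:00-21:00 (invert busy blocks within the working day).
Xiulan free: 14:30-15:30, 16:30-21:00 (invert busy blocks within the working day).
Pita free: 08:30-11:00, 12:00-17:30, 19:00-21:00 (invert busy blocks within the working day).
Ulla ∩ Rina: 08:00-10:30, 12:00-20:30.
Ulla ∩ Rina ∩ Mei: 14:00-20:30.
Ulla ∩ Rina ∩ Mei ∩ Xiulan: 14:30-15:30, 16:30-20:30.
Ulla ∩ Rina ∩ Mei ∩ Xiulan ∩ Pita: 14:30-15:30, 16:30-17:30, 19:00-20:30.
Those are the intersection windows.
The first common window of at least 30 minutes is 14:30-15:30, so the earliest start is 14:30.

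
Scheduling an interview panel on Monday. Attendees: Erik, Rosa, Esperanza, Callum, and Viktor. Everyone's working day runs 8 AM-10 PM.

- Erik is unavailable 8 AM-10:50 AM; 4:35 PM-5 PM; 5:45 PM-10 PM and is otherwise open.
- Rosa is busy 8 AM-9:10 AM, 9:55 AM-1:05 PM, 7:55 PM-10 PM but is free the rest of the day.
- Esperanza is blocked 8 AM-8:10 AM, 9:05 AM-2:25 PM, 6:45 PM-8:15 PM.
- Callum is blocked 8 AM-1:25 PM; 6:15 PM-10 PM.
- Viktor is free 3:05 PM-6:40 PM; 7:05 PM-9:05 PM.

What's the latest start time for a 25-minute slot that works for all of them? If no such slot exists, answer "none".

17:20

Erik free: 10:50-16:35, 17:00-17:45 (invert busy blocks within the working day).
Rosa free: 09:10-09:55, 13:05-19:55 (invert busy blocks within the working day).
Esperanza free: 08:10-09:05, 14:25-18:45, 20:15-22:00 (invert busy blocks within the working day).
Callum free: 13:25-18:15 (invert busy blocks within the working day).
Viktor free: 15:05-18:40, 19:05-21:05.
Erik ∩ Rosa: 13:05-16:35, 17:00-17:45.
Erik ∩ Rosa ∩ Esperanza: 14:25-16:35, 17:00-17:45.
Erik ∩ Rosa ∩ Esperanza ∩ Callum: 14:25-16:35, 17:00-17:45.
Erik ∩ Rosa ∩ Esperanza ∩ Callum ∩ Viktor: 15:05-16:35, 17:00-17:45.
Those are the intersection windows.
The last common window of at least 25 minutes is 17:00-17:45; a 25-minute meeting can start as late as 17:20 and still end by 17:45.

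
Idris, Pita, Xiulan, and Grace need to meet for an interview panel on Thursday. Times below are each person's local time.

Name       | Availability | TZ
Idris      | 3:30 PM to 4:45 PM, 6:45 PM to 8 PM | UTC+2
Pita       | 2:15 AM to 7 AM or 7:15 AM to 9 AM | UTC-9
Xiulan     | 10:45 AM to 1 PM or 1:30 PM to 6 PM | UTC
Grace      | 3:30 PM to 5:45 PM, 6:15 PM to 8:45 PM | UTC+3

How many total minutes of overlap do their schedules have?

135

Idris in UTC: 13:30-14:45, 16:45-18:00 (subtract 2h to convert from UTC+2).
Pita in UTC: 11:15-16:00, 16:15-18:00 (add 9h to convert from UTC-9).
Xiulan in UTC: 10:45-13:00, 13:30-18:00.
Grace in UTC: 12:30-14:45, 15:15-17:45 (subtract 3h to convert from UTC+3).
Idris ∩ Pita: 13:30-14:45, 16:45-18:00.
Idris ∩ Pita ∩ Xiulan: 13:30-14:45, 16:45-18:00.
Idris ∩ Pita ∩ Xiulan ∩ Grace: 13:30-14:45, 16:45-17:45.
So the common availability across everyone is 13:30-14:45, 16:45-17:45.
Summing the common windows: 75 + 60 = 135 minutes.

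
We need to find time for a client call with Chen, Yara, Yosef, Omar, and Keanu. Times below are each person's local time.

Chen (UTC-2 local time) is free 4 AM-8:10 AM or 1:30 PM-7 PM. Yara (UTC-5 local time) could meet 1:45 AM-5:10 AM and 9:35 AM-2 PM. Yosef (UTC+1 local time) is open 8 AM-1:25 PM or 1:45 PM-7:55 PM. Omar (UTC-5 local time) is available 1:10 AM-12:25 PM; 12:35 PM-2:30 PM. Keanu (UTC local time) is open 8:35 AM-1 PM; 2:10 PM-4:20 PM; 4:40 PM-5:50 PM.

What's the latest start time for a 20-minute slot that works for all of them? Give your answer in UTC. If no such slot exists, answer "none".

17:05

Chen in UTC: 06:00-10:10, 15:30-21:00 (add 2h to convert from UTC-2).
Yara in UTC: 06:45-10:10, 14:35-19:00 (add 5h to convert from UTC-5).
Yosef in UTC: 07:00-12:25, 12:45-18:55 (subtract 1h to convert from UTC+1).
Omar in UTC: 06:10-17:25, 17:35-19:30 (add 5h to convert from UTC-5).
Keanu in UTC: 08:35-13:00, 14:10-16:20, 16:40-17:50.
Chen ∩ Yara: 06:45-10:10, 15:30-19:00.
Chen ∩ Yara ∩ Yosef: 07:00-10:10, 15:30-18:55.
Chen ∩ Yara ∩ Yosef ∩ Omar: 07:00-10:10, 15:30-17:25, 17:35-18:55.
Chen ∩ Yara ∩ Yosef ∩ Omar ∩ Keanu: 08:35-10:10, 15:30-16:20, 16:40-17:25, 17:35-17:50.
The last common window of at least 20 minutes is 16:40-17:25; a 20-minute meeting can start as late as 17:05 and still end by 17:25.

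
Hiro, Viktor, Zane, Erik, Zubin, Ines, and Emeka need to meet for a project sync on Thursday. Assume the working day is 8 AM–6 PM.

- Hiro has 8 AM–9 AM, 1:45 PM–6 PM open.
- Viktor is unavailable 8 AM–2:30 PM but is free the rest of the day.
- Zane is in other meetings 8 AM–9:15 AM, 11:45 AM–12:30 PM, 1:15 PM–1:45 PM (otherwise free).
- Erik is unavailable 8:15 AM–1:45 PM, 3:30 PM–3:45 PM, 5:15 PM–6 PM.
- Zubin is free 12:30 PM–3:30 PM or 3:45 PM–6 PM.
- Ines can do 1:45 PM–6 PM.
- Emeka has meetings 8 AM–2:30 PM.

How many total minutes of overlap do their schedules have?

150

Hiro free: 08:00-09:00, 13:45-18:00.
Viktor free: 14:30-18:00 (invert busy blocks within the working day).
Zane free: 09:15-11:45, 12:30-13:15, 13:45-18:00 (invert busy blocks within the working day).
Erik free: 08:00-08:15, 13:45-15:30, 15:45-17:15 (invert busy blocks within the working day).
Zubin free: 12:30-15:30, 15:45-18:00.
Ines free: 13:45-18:00.
Emeka free: 14:30-18:00 (invert busy blocks within the working day).
Hiro ∩ Viktor: 14:30-18:00.
Hiro ∩ Viktor ∩ Zane: 14:30-18:00.
Hiro ∩ Viktor ∩ Zane ∩ Erik: 14:30-15:30, 15:45-17:15.
Hiro ∩ Viktor ∩ Zane ∩ Erik ∩ Zubin: 14:30-15:30, 15:45-17:15.
Hiro ∩ Viktor ∩ Zane ∩ Erik ∩ Zubin ∩ Ines: 14:30-15:30, 15:45-17:15.
Hiro ∩ Viktor ∩ Zane ∩ Erik ∩ Zubin ∩ Ines ∩ Emeka: 14:30-15:30, 15:45-17:15.
So the common availability across everyone is 14:30-15:30, 15:45-17:15.
Summing the common windows: 60 + 90 = 150 minutes.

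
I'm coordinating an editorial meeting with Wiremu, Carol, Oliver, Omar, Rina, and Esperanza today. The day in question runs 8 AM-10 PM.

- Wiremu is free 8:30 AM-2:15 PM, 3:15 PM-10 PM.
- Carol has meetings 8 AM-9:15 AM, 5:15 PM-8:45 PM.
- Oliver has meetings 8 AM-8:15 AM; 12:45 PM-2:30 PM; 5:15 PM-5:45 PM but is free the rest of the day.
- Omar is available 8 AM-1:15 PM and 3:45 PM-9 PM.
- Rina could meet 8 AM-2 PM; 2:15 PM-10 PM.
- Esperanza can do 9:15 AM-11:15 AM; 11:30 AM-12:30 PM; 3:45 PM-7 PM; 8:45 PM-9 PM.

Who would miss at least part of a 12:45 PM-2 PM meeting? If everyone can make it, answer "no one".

Esperanza, Oliver, Omar

Wiremu free: 08:30-14:15, 15:15-22:00.
Carol free: 09:15-17:15, 20:45-22:00 (invert busy blocks within the working day).
Oliver free: 08:15-12:45, 14:30-17:15, 17:45-22:00 (invert busy blocks within the working day).
Omar free: 08:00-13:15, 15:45-21:00.
Rina free: 08:00-14:00, 14:15-22:00.
Esperanza free: 09:15-11:15, 11:30-12:30, 15:45-19:00, 20:45-21:00.
Wiremu: free for 12:45-14:00. Carol: free for 12:45-14:00. Oliver: not fully free for 12:45-14:00. Omar: not fully free for 12:45-14:00. Rina: free for 12:45-14:00. Esperanza: not fully free for 12:45-14:00.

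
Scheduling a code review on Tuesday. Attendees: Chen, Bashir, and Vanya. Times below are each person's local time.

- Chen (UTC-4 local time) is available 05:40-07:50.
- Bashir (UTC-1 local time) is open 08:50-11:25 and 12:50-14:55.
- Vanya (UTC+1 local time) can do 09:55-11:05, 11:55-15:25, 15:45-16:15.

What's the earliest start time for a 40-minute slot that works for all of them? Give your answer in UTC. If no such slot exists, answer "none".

Chen in UTC: 09:40-11:50 (add 4h to convert from UTC-4).
Bashir in UTC: 09:50-12:25, 13:50-15:55 (add 1h to convert from UTC-1).
Vanya in UTC: 08:55-10:05, 10:55-14:25, 14:45-15:15 (subtract 1h to convert from UTC+1).
Chen ∩ Bashir: 09:50-11:50.
Chen ∩ Bashir ∩ Vanya: 09:50-10:05, 10:55-11:50.
The first common window of at least 40 minutes is 10:55-11:50, so the earliest start is 10:55.

10:55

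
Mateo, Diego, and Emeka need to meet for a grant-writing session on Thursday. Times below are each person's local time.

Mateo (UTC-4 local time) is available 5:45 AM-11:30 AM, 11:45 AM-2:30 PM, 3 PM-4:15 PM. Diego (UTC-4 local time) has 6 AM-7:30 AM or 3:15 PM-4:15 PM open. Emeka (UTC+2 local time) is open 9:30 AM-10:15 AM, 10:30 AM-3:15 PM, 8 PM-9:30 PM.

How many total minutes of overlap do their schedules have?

105

Mateo in UTC: 09:45-15:30, 15:45-18:30, 19:00-20:15 (add 4h to convert from UTC-4).
Diego in UTC: 10:00-11:30, 19:15-20:15 (add 4h to convert from UTC-4).
Emeka in UTC: 07:30-08:15, 08:30-13:15, 18:00-19:30 (subtract 2h to convert from UTC+2).
Mateo ∩ Diego: 10:00-11:30, 19:15-20:15.
Mateo ∩ Diego ∩ Emeka: 10:00-11:30, 19:15-19:30.
So the common availability across everyone is 10:00-11:30, 19:15-19:30.
Summing the common windows: 90 + 15 = 105 minutes.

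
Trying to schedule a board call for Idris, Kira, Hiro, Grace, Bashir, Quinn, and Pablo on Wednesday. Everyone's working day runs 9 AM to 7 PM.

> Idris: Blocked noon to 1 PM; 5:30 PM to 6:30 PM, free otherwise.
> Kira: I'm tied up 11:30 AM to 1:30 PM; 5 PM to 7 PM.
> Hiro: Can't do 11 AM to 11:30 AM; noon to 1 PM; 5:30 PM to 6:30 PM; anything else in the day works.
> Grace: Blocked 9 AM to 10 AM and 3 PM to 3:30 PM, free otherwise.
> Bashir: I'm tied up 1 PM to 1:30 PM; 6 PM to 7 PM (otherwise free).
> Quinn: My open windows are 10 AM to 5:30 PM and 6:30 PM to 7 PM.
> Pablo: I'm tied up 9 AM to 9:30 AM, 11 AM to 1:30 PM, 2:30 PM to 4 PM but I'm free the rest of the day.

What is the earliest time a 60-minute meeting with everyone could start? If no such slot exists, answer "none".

10:00

Idris free: 09:00-12:00, 13:00-17:30, 18:30-19:00 (invert busy blocks within the working day).
Kira free: 09:00-11:30, 13:30-17:00 (invert busy blocks within the working day).
Hiro free: 09:00-11:00, 11:30-12:00, 13:00-17:30, 18:30-19:00 (invert busy blocks within the working day).
Grace free: 10:00-15:00, 15:30-19:00 (invert busy blocks within the working day).
Bashir free: 09:00-13:00, 13:30-18:00 (invert busy blocks within the working day).
Quinn free: 10:00-17:30, 18:30-19:00.
Pablo free: 09:30-11:00, 13:30-14:30, 16:00-19:00 (invert busy blocks within the working day).
Idris ∩ Kira: 09:00-11:30, 13:30-17:00.
Idris ∩ Kira ∩ Hiro: 09:00-11:00, 13:30-17:00.
Idris ∩ Kira ∩ Hiro ∩ Grace: 10:00-11:00, 13:30-15:00, 15:30-17:00.
Idris ∩ Kira ∩ Hiro ∩ Grace ∩ Bashir: 10:00-11:00, 13:30-15:00, 15:30-17:00.
Idris ∩ Kira ∩ Hiro ∩ Grace ∩ Bashir ∩ Quinn: 10:00-11:00, 13:30-15:00, 15:30-17:00.
Idris ∩ Kira ∩ Hiro ∩ Grace ∩ Bashir ∩ Quinn ∩ Pablo: 10:00-11:00, 13:30-14:30, 16:00-17:00.
The first common window of at least 60 minutes is 10:00-11:00, so the earliest start is 10:00.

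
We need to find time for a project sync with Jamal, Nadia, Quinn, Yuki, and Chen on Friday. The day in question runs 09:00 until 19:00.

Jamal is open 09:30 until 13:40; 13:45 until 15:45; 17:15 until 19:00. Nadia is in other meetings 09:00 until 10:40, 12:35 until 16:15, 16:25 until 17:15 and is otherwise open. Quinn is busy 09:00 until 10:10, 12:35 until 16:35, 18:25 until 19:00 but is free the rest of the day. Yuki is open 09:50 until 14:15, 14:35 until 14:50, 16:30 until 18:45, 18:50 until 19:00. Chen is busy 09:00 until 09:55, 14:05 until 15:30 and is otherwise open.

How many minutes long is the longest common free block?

115

Jamal free: 09:30-13:40, 13:45-15:45, 17:15-19:00.
Nadia free: 10:40-12:35, 16:15-16:25, 17:15-19:00 (invert busy blocks within the working day).
Quinn free: 10:10-12:35, 16:35-18:25 (invert busy blocks within the working day).
Yuki free: 09:50-14:15, 14:35-14:50, 16:30-18:45, 18:50-19:00.
Chen free: 09:55-14:05, 15:30-19:00 (invert busy blocks within the working day).
Jamal ∩ Nadia: 10:40-12:35, 17:15-19:00.
Jamal ∩ Nadia ∩ Quinn: 10:40-12:35, 17:15-18:25.
Jamal ∩ Nadia ∩ Quinn ∩ Yuki: 10:40-12:35, 17:15-18:25.
Jamal ∩ Nadia ∩ Quinn ∩ Yuki ∩ Chen: 10:40-12:35, 17:15-18:25.
So the common availability across everyone is 10:40-12:35, 17:15-18:25.
The longest is 10:40-12:35 at 115 minutes.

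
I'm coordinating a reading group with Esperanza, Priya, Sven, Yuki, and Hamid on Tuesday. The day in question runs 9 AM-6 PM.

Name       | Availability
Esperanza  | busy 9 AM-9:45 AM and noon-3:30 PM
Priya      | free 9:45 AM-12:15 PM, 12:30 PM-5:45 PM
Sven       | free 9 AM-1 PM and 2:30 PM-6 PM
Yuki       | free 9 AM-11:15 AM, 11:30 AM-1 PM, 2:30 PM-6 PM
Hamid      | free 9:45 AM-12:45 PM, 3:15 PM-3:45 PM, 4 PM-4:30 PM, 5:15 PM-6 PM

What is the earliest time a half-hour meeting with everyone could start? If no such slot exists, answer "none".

09:45

Esperanza free: 09:45-12:00, 15:30-18:00 (invert busy blocks within the working day).
Priya free: 09:45-12:15, 12:30-17:45.
Sven free: 09:00-13:00, 14:30-18:00.
Yuki free: 09:00-11:15, 11:30-13:00, 14:30-18:00.
Hamid free: 09:45-12:45, 15:15-15:45, 16:00-16:30, 17:15-18:00.
Esperanza ∩ Priya: 09:45-12:00, 15:30-17:45.
Esperanza ∩ Priya ∩ Sven: 09:45-12:00, 15:30-17:45.
Esperanza ∩ Priya ∩ Sven ∩ Yuki: 09:45-11:15, 11:30-12:00, 15:30-17:45.
Esperanza ∩ Priya ∩ Sven ∩ Yuki ∩ Hamid: 09:45-11:15, 11:30-12:00, 15:30-15:45, 16:00-16:30, 17:15-17:45.
So the common availability across everyone is 09:45-11:15, 11:30-12:00, 15:30-15:45, 16:00-16:30, 17:15-17:45.
The first common window of at least 30 minutes is 09:45-11:15, so the earliest start is 09:45.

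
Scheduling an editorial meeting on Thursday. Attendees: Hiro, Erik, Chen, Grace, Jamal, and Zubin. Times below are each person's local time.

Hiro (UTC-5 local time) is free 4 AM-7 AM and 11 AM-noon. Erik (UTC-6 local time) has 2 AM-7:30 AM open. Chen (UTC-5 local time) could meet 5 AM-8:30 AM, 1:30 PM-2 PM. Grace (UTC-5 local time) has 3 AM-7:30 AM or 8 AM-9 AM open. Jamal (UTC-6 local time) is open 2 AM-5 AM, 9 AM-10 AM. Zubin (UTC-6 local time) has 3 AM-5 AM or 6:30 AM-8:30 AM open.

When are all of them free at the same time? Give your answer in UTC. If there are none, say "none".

Hiro in UTC: 09:00-12:00, 16:00-17:00 (add 5h to convert from UTC-5).
Erik in UTC: 08:00-13:30 (add 6h to convert from UTC-6).
Chen in UTC: 10:00-13:30, 18:30-19:00 (add 5h to convert from UTC-5).
Grace in UTC: 08:00-12:30, 13:00-14:00 (add 5h to convert from UTC-5).
Jamal in UTC: 08:00-11:00, 15:00-16:00 (add 6h to convert from UTC-6).
Zubin in UTC: 09:00-11:00, 12:30-14:30 (add 6h to convert from UTC-6).
Hiro ∩ Erik: 09:00-12:00.
Hiro ∩ Erik ∩ Chen: 10:00-12:00.
Hiro ∩ Erik ∩ Chen ∩ Grace: 10:00-12:00.
Hiro ∩ Erik ∩ Chen ∩ Grace ∩ Jamal: 10:00-11:00.
Hiro ∩ Erik ∩ Chen ∩ Grace ∩ Jamal ∩ Zubin: 10:00-11:00.
Those are the intersection windows.

10:00-11:00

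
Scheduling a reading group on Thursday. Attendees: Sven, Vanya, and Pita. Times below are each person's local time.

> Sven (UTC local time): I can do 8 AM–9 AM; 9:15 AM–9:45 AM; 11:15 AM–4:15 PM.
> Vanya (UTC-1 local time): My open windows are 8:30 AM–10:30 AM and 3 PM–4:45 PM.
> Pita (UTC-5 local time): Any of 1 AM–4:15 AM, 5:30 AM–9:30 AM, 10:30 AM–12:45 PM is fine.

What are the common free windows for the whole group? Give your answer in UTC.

Sven in UTC: 08:00-09:00, 09:15-09:45, 11:15-16:15.
Vanya in UTC: 09:30-11:30, 16:00-17:45 (add 1h to convert from UTC-1).
Pita in UTC: 06:00-09:15, 10:30-14:30, 15:30-17:45 (add 5h to convert from UTC-5).
Sven ∩ Vanya: 09:30-09:45, 11:15-11:30, 16:00-16:15.
Sven ∩ Vanya ∩ Pita: 11:15-11:30, 16:00-16:15.
Those are the intersection windows.

11:15-11:30, 16:00-16:15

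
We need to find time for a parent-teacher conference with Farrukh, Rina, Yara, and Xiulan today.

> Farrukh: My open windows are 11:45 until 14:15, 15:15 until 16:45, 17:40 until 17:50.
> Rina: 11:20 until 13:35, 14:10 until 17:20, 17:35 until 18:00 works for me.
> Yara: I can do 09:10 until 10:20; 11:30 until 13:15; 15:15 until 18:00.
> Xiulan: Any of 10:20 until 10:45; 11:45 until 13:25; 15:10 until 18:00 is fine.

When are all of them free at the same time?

Farrukh ∩ Rina: 11:45-13:35, 14:10-14:15, 15:15-16:45, 17:40-17:50.
Farrukh ∩ Rina ∩ Yara: 11:45-13:15, 15:15-16:45, 17:40-17:50.
Farrukh ∩ Rina ∩ Yara ∩ Xiulan: 11:45-13:15, 15:15-16:45, 17:40-17:50.

11:45-13:15, 15:15-16:45, 17:40-17:50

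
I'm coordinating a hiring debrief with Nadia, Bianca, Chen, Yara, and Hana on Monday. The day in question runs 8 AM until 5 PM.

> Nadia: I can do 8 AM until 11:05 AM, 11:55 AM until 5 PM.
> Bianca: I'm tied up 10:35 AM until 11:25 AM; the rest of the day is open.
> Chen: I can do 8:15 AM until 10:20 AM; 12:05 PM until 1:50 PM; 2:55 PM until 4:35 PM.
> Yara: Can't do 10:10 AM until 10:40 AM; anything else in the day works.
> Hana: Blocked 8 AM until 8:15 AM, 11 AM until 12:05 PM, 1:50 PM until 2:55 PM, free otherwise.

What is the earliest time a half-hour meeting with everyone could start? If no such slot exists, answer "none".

08:15

Nadia free: 08:00-11:05, 11:55-17:00.
Bianca free: 08:00-10:35, 11:25-17:00 (invert busy blocks within the working day).
Chen free: 08:15-10:20, 12:05-13:50, 14:55-16:35.
Yara free: 08:00-10:10, 10:40-17:00 (invert busy blocks within the working day).
Hana free: 08:15-11:00, 12:05-13:50, 14:55-17:00 (invert busy blocks within the working day).
Nadia ∩ Bianca: 08:00-10:35, 11:55-17:00.
Nadia ∩ Bianca ∩ Chen: 08:15-10:20, 12:05-13:50, 14:55-16:35.
Nadia ∩ Bianca ∩ Chen ∩ Yara: 08:15-10:10, 12:05-13:50, 14:55-16:35.
Nadia ∩ Bianca ∩ Chen ∩ Yara ∩ Hana: 08:15-10:10, 12:05-13:50, 14:55-16:35.
The first common window of at least 30 minutes is 08:15-10:10, so the earliest start is 08:15.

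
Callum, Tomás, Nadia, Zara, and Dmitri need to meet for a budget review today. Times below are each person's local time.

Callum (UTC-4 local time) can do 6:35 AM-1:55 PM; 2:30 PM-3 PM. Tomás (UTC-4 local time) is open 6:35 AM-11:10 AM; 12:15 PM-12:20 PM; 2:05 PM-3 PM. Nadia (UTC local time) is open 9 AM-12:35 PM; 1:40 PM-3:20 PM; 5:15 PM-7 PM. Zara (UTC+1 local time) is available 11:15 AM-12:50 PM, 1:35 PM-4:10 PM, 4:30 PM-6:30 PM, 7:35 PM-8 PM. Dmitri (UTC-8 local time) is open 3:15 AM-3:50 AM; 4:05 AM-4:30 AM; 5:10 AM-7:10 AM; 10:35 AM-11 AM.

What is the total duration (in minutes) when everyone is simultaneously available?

150

Callum in UTC: 10:35-17:55, 18:30-19:00 (add 4h to convert from UTC-4).
Tomás in UTC: 10:35-15:10, 16:15-16:20, 18:05-19:00 (add 4h to convert from UTC-4).
Nadia in UTC: 09:00-12:35, 13:40-15:20, 17:15-19:00.
Zara in UTC: 10:15-11:50, 12:35-15:10, 15:30-17:30, 18:35-19:00 (subtract 1h to convert from UTC+1).
Dmitri in UTC: 11:15-11:50, 12:05-12:30, 13:10-15:10, 18:35-19:00 (add 8h to convert from UTC-8).
Callum ∩ Tomás: 10:35-15:10, 16:15-16:20, 18:30-19:00.
Callum ∩ Tomás ∩ Nadia: 10:35-12:35, 13:40-15:10, 18:30-19:00.
Callum ∩ Tomás ∩ Nadia ∩ Zara: 10:35-11:50, 13:40-15:10, 18:35-19:00.
Callum ∩ Tomás ∩ Nadia ∩ Zara ∩ Dmitri: 11:15-11:50, 13:40-15:10, 18:35-19:00.
Summing the common windows: 35 + 90 + 25 = 150 minutes.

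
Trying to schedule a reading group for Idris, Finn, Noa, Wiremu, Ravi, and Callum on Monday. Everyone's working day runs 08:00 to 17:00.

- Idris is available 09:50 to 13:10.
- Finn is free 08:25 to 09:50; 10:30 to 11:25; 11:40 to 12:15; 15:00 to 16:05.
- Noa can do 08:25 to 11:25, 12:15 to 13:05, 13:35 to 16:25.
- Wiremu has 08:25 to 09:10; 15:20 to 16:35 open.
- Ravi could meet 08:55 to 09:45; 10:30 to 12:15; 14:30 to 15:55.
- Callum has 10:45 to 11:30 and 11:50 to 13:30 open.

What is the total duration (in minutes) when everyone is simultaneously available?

0

Idris ∩ Finn: 10:30-11:25, 11:40-12:15.
Idris ∩ Finn ∩ Noa: 10:30-11:25.
Idris ∩ Finn ∩ Noa ∩ Wiremu: ∅.
Idris ∩ Finn ∩ Noa ∩ Wiremu ∩ Ravi: ∅.
Idris ∩ Finn ∩ Noa ∩ Wiremu ∩ Ravi ∩ Callum: ∅.
There is no time when everyone is free.
There is no common window, so the total is 0 minutes.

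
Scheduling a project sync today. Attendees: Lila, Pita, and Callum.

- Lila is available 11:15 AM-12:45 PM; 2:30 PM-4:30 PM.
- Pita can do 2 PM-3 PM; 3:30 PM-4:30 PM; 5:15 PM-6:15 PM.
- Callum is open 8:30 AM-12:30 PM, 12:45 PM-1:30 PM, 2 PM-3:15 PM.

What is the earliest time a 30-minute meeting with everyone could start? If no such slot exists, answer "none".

Lila ∩ Pita: 14:30-15:00, 15:30-16:30.
Lila ∩ Pita ∩ Callum: 14:30-15:00.
So the common availability across everyone is 14:30-15:00.
The first common window of at least 30 minutes is 14:30-15:00, so the earliest start is 14:30.

14:30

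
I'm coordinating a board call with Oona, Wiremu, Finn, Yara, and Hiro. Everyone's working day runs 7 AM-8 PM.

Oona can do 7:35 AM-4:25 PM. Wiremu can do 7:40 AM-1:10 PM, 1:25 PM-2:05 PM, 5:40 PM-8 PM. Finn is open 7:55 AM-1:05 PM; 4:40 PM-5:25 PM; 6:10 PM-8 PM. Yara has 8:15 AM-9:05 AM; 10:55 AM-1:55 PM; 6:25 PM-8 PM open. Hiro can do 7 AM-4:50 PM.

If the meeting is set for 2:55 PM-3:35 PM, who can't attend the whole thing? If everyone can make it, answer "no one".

Finn, Wiremu, Yara

Oona: free for 14:55-15:35. Wiremu: not fully free for 14:55-15:35. Finn: not fully free for 14:55-15:35. Yara: not fully free for 14:55-15:35. Hiro: free for 14:55-15:35.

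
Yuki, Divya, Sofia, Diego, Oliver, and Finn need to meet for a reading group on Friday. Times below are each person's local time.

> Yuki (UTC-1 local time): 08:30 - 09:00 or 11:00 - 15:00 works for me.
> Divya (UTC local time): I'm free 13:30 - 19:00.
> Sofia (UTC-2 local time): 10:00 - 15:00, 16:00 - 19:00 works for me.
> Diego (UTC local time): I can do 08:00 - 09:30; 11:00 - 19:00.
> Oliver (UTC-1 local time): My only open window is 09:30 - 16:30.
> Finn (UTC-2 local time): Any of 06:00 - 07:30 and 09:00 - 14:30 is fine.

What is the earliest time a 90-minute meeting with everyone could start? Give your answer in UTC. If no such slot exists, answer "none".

Yuki in UTC: 09:30-10:00, 12:00-16:00 (add 1h to convert from UTC-1).
Divya in UTC: 13:30-19:00.
Sofia in UTC: 12:00-17:00, 18:00-21:00 (add 2h to convert from UTC-2).
Diego in UTC: 08:00-09:30, 11:00-19:00.
Oliver in UTC: 10:30-17:30 (add 1h to convert from UTC-1).
Finn in UTC: 08:00-09:30, 11:00-16:30 (add 2h to convert from UTC-2).
Yuki ∩ Divya: 13:30-16:00.
Yuki ∩ Divya ∩ Sofia: 13:30-16:00.
Yuki ∩ Divya ∩ Sofia ∩ Diego: 13:30-16:00.
Yuki ∩ Divya ∩ Sofia ∩ Diego ∩ Oliver: 13:30-16:00.
Yuki ∩ Divya ∩ Sofia ∩ Diego ∩ Oliver ∩ Finn: 13:30-16:00.
So the common availability across everyone is 13:30-16:00.
The first common window of at least 90 minutes is 13:30-16:00, so the earliest start is 13:30.

13:30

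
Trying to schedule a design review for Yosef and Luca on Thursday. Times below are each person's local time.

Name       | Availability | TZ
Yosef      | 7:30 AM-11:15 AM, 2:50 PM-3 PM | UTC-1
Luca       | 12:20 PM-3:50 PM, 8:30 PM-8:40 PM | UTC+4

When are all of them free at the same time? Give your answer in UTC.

Yosef in UTC: 08:30-12:15, 15:50-16:00 (add 1h to convert from UTC-1).
Luca in UTC: 08:20-11:50, 16:30-16:40 (subtract 4h to convert from UTC+4).
Yosef ∩ Luca: 08:30-11:50.

08:30-11:50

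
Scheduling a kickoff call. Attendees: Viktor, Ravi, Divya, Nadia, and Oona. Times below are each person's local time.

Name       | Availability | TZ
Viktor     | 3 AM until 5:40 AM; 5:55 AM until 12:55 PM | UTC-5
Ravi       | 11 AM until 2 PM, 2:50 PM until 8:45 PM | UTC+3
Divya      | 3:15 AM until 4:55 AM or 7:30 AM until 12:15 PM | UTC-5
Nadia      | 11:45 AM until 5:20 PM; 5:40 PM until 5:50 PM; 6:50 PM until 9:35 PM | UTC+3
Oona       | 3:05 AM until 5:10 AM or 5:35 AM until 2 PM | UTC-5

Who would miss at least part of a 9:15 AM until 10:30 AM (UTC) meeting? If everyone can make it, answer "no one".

Viktor in UTC: 08:00-10:40, 10:55-17:55 (add 5h to convert from UTC-5).
Ravi in UTC: 08:00-11:00, 11:50-17:45 (subtract 3h to convert from UTC+3).
Divya in UTC: 08:15-09:55, 12:30-17:15 (add 5h to convert from UTC-5).
Nadia in UTC: 08:45-14:20, 14:40-14:50, 15:50-18:35 (subtract 3h to convert from UTC+3).
Oona in UTC: 08:05-10:10, 10:35-19:00 (add 5h to convert from UTC-5).
Viktor: free for 09:15-10:30. Ravi: free for 09:15-10:30. Divya: not fully free for 09:15-10:30. Nadia: free for 09:15-10:30. Oona: not fully free for 09:15-10:30.

Divya, Oona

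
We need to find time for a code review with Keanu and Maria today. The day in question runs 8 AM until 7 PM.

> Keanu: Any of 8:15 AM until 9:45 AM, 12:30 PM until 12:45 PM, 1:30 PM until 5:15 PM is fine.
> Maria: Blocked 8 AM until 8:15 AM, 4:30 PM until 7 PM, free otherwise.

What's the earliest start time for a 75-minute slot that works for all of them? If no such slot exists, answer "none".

08:15

Keanu free: 08:15-09:45, 12:30-12:45, 13:30-17:15.
Maria free: 08:15-16:30 (invert busy blocks within the working day).
Keanu ∩ Maria: 08:15-09:45, 12:30-12:45, 13:30-16:30.
So the common availability across everyone is 08:15-09:45, 12:30-12:45, 13:30-16:30.
The first common window of at least 75 minutes is 08:15-09:45, so the earliest start is 08:15.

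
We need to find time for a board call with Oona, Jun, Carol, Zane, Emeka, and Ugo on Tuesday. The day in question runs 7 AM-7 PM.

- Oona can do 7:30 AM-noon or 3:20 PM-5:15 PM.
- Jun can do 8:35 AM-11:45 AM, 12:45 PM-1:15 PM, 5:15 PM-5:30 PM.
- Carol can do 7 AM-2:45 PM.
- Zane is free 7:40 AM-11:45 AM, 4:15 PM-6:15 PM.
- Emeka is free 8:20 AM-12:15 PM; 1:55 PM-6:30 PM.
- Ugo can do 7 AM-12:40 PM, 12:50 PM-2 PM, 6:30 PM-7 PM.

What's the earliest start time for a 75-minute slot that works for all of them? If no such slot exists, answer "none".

08:35

Oona ∩ Jun: 08:35-11:45.
Oona ∩ Jun ∩ Carol: 08:35-11:45.
Oona ∩ Jun ∩ Carol ∩ Zane: 08:35-11:45.
Oona ∩ Jun ∩ Carol ∩ Zane ∩ Emeka: 08:35-11:45.
Oona ∩ Jun ∩ Carol ∩ Zane ∩ Emeka ∩ Ugo: 08:35-11:45.
So the common availability across everyone is 08:35-11:45.
The first common window of at least 75 minutes is 08:35-11:45, so the earliest start is 08:35.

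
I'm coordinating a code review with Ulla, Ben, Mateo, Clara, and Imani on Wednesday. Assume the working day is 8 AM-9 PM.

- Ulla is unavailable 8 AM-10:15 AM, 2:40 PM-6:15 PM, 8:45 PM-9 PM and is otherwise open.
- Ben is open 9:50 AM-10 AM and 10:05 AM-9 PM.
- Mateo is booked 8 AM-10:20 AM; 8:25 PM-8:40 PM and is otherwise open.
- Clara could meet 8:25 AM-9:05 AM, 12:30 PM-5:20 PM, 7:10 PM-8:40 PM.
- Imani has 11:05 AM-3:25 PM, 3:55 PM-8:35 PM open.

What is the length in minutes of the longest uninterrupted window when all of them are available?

130

Ulla free: 10:15-14:40, 18:15-20:45 (invert busy blocks within the working day).
Ben free: 09:50-10:00, 10:05-21:00.
Mateo free: 10:20-20:25, 20:40-21:00 (invert busy blocks within the working day).
Clara free: 08:25-09:05, 12:30-17:20, 19:10-20:40.
Imani free: 11:05-15:25, 15:55-20:35.
Ulla ∩ Ben: 10:15-14:40, 18:15-20:45.
Ulla ∩ Ben ∩ Mateo: 10:20-14:40, 18:15-20:25, 20:40-20:45.
Ulla ∩ Ben ∩ Mateo ∩ Clara: 12:30-14:40, 19:10-20:25.
Ulla ∩ Ben ∩ Mateo ∩ Clara ∩ Imani: 12:30-14:40, 19:10-20:25.
The longest is 12:30-14:40 at 130 minutes.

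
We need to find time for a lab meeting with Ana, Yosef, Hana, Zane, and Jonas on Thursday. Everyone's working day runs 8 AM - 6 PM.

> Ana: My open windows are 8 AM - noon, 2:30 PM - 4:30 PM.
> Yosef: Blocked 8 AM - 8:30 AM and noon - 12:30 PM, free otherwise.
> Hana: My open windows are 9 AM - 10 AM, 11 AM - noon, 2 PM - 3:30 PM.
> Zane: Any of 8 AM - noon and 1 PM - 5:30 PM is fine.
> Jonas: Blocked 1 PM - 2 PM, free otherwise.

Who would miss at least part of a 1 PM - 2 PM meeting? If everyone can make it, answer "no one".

Ana free: 08:00-12:00, 14:30-16:30.
Yosef free: 08:30-12:00, 12:30-18:00 (invert busy blocks within the working day).
Hana free: 09:00-10:00, 11:00-12:00, 14:00-15:30.
Zane free: 08:00-12:00, 13:00-17:30.
Jonas free: 08:00-13:00, 14:00-18:00 (invert busy blocks within the working day).
Ana: not fully free for 13:00-14:00. Yosef: free for 13:00-14:00. Hana: not fully free for 13:00-14:00. Zane: free for 13:00-14:00. Jonas: not fully free for 13:00-14:00.

Ana, Hana, Jonas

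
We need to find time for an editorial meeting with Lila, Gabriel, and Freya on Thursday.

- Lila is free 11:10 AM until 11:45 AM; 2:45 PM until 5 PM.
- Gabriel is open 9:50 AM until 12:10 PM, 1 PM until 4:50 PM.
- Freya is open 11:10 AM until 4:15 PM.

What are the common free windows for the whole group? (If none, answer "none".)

Lila ∩ Gabriel: 11:10-11:45, 14:45-16:50.
Lila ∩ Gabriel ∩ Freya: 11:10-11:45, 14:45-16:15.
So the common availability across everyone is 11:10-11:45, 14:45-16:15.

11:10-11:45, 14:45-16:15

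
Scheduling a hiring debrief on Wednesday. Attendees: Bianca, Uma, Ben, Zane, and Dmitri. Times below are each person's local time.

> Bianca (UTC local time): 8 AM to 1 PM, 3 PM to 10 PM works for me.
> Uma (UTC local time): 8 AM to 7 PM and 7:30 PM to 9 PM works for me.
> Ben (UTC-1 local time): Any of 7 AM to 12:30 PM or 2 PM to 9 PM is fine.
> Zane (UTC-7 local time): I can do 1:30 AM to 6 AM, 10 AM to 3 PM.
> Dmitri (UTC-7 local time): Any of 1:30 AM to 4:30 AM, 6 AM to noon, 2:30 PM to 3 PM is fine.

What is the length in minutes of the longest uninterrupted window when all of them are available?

Bianca in UTC: 08:00-13:00, 15:00-22:00.
Uma in UTC: 08:00-19:00, 19:30-21:00.
Ben in UTC: 08:00-13:30, 15:00-22:00 (add 1h to convert from UTC-1).
Zane in UTC: 08:30-13:00, 17:00-22:00 (add 7h to convert from UTC-7).
Dmitri in UTC: 08:30-11:30, 13:00-19:00, 21:30-22:00 (add 7h to convert from UTC-7).
Bianca ∩ Uma: 08:00-13:00, 15:00-19:00, 19:30-21:00.
Bianca ∩ Uma ∩ Ben: 08:00-13:00, 15:00-19:00, 19:30-21:00.
Bianca ∩ Uma ∩ Ben ∩ Zane: 08:30-13:00, 17:00-19:00, 19:30-21:00.
Bianca ∩ Uma ∩ Ben ∩ Zane ∩ Dmitri: 08:30-11:30, 17:00-19:00.
So the common availability across everyone is 08:30-11:30, 17:00-19:00.
The longest is 08:30-11:30 at 180 minutes.

180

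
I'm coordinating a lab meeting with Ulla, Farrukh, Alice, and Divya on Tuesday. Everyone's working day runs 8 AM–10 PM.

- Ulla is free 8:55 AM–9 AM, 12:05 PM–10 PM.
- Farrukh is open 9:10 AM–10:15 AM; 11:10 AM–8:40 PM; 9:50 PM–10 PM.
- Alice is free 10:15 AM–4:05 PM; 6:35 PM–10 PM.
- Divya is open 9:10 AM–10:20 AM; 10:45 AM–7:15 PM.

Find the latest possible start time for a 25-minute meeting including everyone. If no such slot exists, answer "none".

18:50

Ulla ∩ Farrukh: 12:05-20:40, 21:50-22:00.
Ulla ∩ Farrukh ∩ Alice: 12:05-16:05, 18:35-20:40, 21:50-22:00.
Ulla ∩ Farrukh ∩ Alice ∩ Divya: 12:05-16:05, 18:35-19:15.
So the common availability across everyone is 12:05-16:05, 18:35-19:15.
The last common window of at least 25 minutes is 18:35-19:15; a 25-minute meeting can start as late as 18:50 and still end by 19:15.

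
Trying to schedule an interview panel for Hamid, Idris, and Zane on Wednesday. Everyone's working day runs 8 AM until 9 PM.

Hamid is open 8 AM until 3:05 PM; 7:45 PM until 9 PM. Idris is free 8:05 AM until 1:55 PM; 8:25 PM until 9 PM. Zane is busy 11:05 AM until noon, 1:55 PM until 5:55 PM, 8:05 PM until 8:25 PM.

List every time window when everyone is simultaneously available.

08:05-11:05, 12:00-13:55, 20:25-21:00

Hamid free: 08:00-15:05, 19:45-21:00.
Idris free: 08:05-13:55, 20:25-21:00.
Zane free: 08:00-11:05, 12:00-13:55, 17:55-20:05, 20:25-21:00 (invert busy blocks within the working day).
Hamid ∩ Idris: 08:05-13:55, 20:25-21:00.
Hamid ∩ Idris ∩ Zane: 08:05-11:05, 12:00-13:55, 20:25-21:00.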